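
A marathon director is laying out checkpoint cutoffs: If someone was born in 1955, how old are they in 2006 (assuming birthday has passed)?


Birth year: 1955
Current year: 2006
Age = current year - birth year
Age = 2006 - 1955 = 51

51


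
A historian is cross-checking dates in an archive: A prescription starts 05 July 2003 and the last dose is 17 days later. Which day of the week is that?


Start: 2003-07-05 (Saturday)
Step 1 - find target date: add 17 days
  2003-07-05 + 17 days = 2003-07-22
Step 2 - day of week:
  17 mod 7 = 3
  Saturday + 3 days -> Tuesday
Result: Tuesday (2003-07-22)

Tuesday


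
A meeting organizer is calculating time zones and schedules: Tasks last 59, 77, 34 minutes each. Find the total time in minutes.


Durations: 59, 77, 34
Running sum: 59
+ 77 = 136
+ 34 = 170
Total duration: 170 minutes
That is 2 hours and 50 minutes

170


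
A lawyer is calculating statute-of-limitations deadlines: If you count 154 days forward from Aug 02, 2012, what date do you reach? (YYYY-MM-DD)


Start: 2012-08-02
Adding 154 days
Days remaining in August: 29
After August: 125 days still to add
September 2012: 30 days, 95 remaining
October 2012: 31 days, 64 remaining
November 2012: 30 days, 34 remaining
December 2012: 31 days, 3 remaining
Result: 2013-01-03

2013-01-03


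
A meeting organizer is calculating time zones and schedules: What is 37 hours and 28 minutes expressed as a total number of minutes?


Hours: 37
Minutes: 28
Convert hours to minutes: 37 x 60 = 2220
Add remaining minutes: 2220 + 28 = 2248

2248


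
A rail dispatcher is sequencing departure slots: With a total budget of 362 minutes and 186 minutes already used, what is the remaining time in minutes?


Total budget: 362 minutes
Time used: 186 minutes
Remaining: 362 - 186 = 176 minutes
Percent used: 51.4%
Percent remaining: 48.6%

176


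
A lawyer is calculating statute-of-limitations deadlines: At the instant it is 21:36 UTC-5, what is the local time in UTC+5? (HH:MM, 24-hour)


Local time: 21:36 at UTC-5 (offset -5h)
Target zone: UTC+5 (offset 5h)
Difference: 5 - (-5) = 10 hours
Calculation: 21 + (10) = 31
Wraparound: (31) mod 24 = 7
Result: 07:36

07:36


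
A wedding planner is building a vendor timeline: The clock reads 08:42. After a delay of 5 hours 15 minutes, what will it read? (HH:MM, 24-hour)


Start time: 08:42
Adding: 5 hours 15 minutes
Minutes: 42 + 15 = 57
Hours: 8 + 5 + 0 = 13
Result: 13:57

13:57


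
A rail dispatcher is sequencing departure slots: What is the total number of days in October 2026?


Month: October
Year: 2026
October is a 31-day month
Total: 31 days

31


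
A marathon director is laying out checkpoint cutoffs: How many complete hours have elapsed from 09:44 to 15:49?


Start: 09:44
End: 15:49
Hour difference: 15 - 9 = 6 hours
Minute difference: 49 - 44 = 5 minutes
Total minutes: 365
Complete hours: 365 / 60 = 6 (remainder 5)

6


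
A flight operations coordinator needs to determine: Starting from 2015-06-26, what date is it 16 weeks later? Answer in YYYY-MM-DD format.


Start: 2015-06-26
Weeks to add: 16
Convert to days: 16 x 7 = 112 days
Add 112 days to 2015-06-26
Result: 2015-10-16

2015-10-16


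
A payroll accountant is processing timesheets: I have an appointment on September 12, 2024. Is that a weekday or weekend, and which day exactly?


Date: 2024-09-12
January 1, 2024 is a Monday
Day of year: 256
Offset from Jan 1: 255 days
255 mod 7 = 3
Result: Thursday

Thursday


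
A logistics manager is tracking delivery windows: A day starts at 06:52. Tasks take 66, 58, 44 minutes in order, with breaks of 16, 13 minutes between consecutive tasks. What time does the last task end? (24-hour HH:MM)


Start: 06:52 = 412 min from midnight
  after task 1 (66 min): 07:58
  after break (16 min): 08:14
  after task 2 (58 min): 09:12
  after break (13 min): 09:25
  after task 3 (44 min): 10:09
Total elapsed: 197 minutes
End time: 10:09

10:09


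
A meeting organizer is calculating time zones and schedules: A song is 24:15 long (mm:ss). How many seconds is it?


Minutes: 24
Extra seconds: 15
Seconds per minute: 60
Minutes to seconds: 24 x 60 = 1440
Total: 1440 + 15 = 1455

1455


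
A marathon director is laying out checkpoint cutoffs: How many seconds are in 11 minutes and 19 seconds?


Minutes: 11
Seconds: 19
Convert minutes to seconds: 11 x 60 = 660
Add remaining seconds: 660 + 19 = 679

679


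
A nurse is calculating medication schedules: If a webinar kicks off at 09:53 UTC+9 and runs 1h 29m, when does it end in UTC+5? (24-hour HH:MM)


Start: 09:53 in UTC+9
Step 1 - add duration:
  minutes: 53 + 29 = 82 (carry 1h)
  hours: 9 + 1 + 1 = 11
  end in UTC+9: 11:22
Step 2 - convert UTC+9 -> UTC+5:
  offset difference: 5 - (9) = -4 hours
  11 + (-4) = 7 -> mod 24 = 7
Result: 07:22 in UTC+5

07:22


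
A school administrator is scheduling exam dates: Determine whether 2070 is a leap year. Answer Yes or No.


Year: 2070
Divisible by 4? 2070 / 4 = 517.5 -> No
Not divisible by 4, so NOT a leap year

No


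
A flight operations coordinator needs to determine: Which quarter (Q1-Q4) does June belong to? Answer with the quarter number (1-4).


Month: June (month 6)
Q1: January-March (months 1-3)
Q2: April-June (months 4-6)
Q3: July-September (months 7-9)
Q4: October-December (months 10-12)
Month 6 falls in Q2

2


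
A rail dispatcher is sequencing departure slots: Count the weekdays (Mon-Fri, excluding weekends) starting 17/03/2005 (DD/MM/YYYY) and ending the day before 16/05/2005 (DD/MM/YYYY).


Start: 2005-03-17 (Thursday)
End (exclusive): 2005-05-16 (Monday)
Total calendar days: 60
Full weeks: 60 // 7 = 8 -> 40 weekdays
Remaining 4 days starting on Thursday:
  Thu(w), Fri(w), Sat(-), Sun(-) -> 2 weekdays
Total business days: 40 + 2 = 42

42


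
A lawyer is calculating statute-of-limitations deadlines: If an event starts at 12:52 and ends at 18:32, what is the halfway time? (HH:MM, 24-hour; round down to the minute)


Start time: 12:52 = 772 minutes from midnight
End time: 18:32 = 1112 minutes from midnight
Sum: 772 + 1112 = 1884
Midpoint: 1884 / 2 = 942 minutes
Convert: 942 / 60 = 15 hours, 42 minutes
Result: 15:42

15:42


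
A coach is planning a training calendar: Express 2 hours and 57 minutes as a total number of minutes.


Hours: 2
Extra minutes: 57
Minutes per hour: 60
Hours to minutes: 2 x 60 = 120
Total: 120 + 57 = 177

177


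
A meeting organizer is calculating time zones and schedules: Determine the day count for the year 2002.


Year: 2002
Check leap year rules:
Divisible by 4? No
2002 is not a leap year
Days: 365

365


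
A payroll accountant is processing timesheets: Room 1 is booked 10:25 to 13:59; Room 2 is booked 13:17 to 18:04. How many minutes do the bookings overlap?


Interval A: [625, 839] minutes from midnight
Interval B: [797, 1084] minutes from midnight
Overlap start = max(625, 797) = 797
Overlap end = min(839, 1084) = 839
Overlap = 839 - 797 = 42 minutes

42


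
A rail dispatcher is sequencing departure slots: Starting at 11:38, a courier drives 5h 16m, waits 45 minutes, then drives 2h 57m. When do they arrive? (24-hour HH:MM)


Depart: 11:38
Leg 1: +316 min -> 16:54
Layover: +45 min -> 17:39
Leg 2: +177 min -> 20:36
Total travel: 538 minutes = 8h 58m
Arrival: 20:36

20:36


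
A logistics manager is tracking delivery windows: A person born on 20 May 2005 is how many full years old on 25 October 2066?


Birth: 2005-05-20
Reference: 2066-10-25
Year difference: 2066 - 2005 = 61
Has birthday (05-20) occurred by 10-25? Yes
Age in full years: 61

61


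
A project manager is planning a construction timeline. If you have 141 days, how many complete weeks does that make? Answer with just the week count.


Total days: 141
Days per week: 7
Division: 141 / 7 = 20 remainder 1
Complete weeks: 20
Remaining days: 1

20


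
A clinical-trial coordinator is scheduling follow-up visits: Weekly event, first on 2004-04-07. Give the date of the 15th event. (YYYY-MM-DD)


First occurrence: 2004-04-07 (occurrence 1)
Each occurrence is 7 days after the previous.
Occurrence 15 is 14 weeks after the first.
14 weeks = 98 days
2004-04-07 + 98 days = 2004-07-14

2004-07-14


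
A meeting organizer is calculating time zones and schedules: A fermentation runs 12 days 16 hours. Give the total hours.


Days: 12
Extra hours: 16
Hours per day: 24
Days to hours: 12 x 24 = 288
Total: 288 + 16 = 304

304


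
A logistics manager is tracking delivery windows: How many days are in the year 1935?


Year: 1935
Check leap year rules:
Divisible by 4? No
1935 is not a leap year
Days: 365

365


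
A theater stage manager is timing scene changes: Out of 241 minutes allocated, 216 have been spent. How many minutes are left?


Total budget: 241 minutes
Time used: 216 minutes
Remaining: 241 - 216 = 25 minutes
Percent used: 89.6%
Percent remaining: 10.4%

25


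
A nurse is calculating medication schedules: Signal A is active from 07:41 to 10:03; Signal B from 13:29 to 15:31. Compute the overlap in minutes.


Interval A: [461, 603] minutes from midnight
Interval B: [809, 931] minutes from midnight
Overlap start = max(461, 809) = 809
Overlap end = min(603, 931) = 603
End <= start, so the intervals do not overlap: 0 minutes

0


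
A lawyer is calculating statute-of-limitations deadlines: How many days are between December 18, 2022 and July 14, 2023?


Start date: 2022-12-18
End date: 2023-07-14
Dec 2022: +14 days
Jan 2023: +31 days
Feb 2023: +28 days
... (5 more months)
Total: 208 days

208


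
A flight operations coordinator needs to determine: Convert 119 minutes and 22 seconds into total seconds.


Minutes: 119
Seconds: 22
Convert minutes to seconds: 119 x 60 = 7140
Add remaining seconds: 7140 + 22 = 7162

7162


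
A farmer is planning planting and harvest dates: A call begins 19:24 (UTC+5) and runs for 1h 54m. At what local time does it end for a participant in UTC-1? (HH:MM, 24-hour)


Start: 19:24 in UTC+5
Step 1 - add duration:
  minutes: 24 + 54 = 78 (carry 1h)
  hours: 19 + 1 + 1 = 21
  end in UTC+5: 21:18
Step 2 - convert UTC+5 -> UTC-1:
  offset difference: -1 - (5) = -6 hours
  21 + (-6) = 15 -> mod 24 = 15
Result: 15:18 in UTC-1

15:18


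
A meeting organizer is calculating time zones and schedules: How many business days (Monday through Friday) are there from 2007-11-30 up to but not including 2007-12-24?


Start: 2007-11-30 (Friday)
End (exclusive): 2007-12-24 (Monday)
Total calendar days: 24
Full weeks: 24 // 7 = 3 -> 15 weekdays
Remaining 3 days starting on Friday:
  Fri(w), Sat(-), Sun(-) -> 1 weekdays
Total business days: 15 + 1 = 16

16


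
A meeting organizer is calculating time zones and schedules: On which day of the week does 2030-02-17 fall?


Date: 2030-02-17
January 1, 2030 is a Tuesday
Day of year: 48
Offset from Jan 1: 47 days
47 mod 7 = 5
Result: Sunday

Sunday


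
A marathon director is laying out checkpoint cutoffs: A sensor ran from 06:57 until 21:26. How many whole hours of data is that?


Start: 06:57
End: 21:26
Hour difference: 21 - 6 = 15 hours
Minute difference: 26 - 57 = -31 minutes
Total minutes: 869
Complete hours: 869 / 60 = 14 (remainder 29)

14


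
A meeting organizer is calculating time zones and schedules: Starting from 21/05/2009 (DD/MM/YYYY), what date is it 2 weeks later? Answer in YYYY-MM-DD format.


Start: 2009-05-21
Weeks to add: 2
Convert to days: 2 x 7 = 14 days
Add 14 days to 2009-05-21
Result: 2009-06-04

2009-06-04


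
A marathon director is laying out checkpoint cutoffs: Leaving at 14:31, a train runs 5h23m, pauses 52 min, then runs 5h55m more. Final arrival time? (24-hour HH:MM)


Depart: 14:31
Leg 1: +323 min -> 19:54
Layover: +52 min -> 20:46
Leg 2: +355 min -> 02:41
Total travel: 730 minutes = 12h 10m
Arrival: 02:41

02:41


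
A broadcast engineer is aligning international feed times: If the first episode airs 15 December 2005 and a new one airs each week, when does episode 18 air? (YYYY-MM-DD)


First occurrence: 2005-12-15 (occurrence 1)
Each occurrence is 7 days after the previous.
Occurrence 18 is 17 weeks after the first.
17 weeks = 119 days
2005-12-15 + 119 days = 2006-04-13

2006-04-13


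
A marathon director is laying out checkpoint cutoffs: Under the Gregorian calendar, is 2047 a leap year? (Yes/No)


Year: 2047
Divisible by 4? 2047 / 4 = 511.75 -> No
Not divisible by 4, so NOT a leap year

No


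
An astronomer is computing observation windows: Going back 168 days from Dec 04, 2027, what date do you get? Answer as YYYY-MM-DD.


Start: 2027-12-04
Subtracting 168 days
Days already passed in December: 4
After going back through December: 164 more days to subtract
November 2027: 30 days, 134 remaining
October 2027: 31 days, 103 remaining
September 2027: 30 days, 73 remaining
August 2027: 31 days, 42 remaining
Result: 2027-06-19

2027-06-19


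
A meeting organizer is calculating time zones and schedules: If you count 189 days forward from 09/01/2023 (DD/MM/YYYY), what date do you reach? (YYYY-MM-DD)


Start: 2023-01-09
Adding 189 days
Days remaining in January: 22
After January: 167 days still to add
February 2023: 28 days, 139 remaining
March 2023: 31 days, 108 remaining
April 2023: 30 days, 78 remaining
May 2023: 31 days, 47 remaining
Result: 2023-07-17

2023-07-17


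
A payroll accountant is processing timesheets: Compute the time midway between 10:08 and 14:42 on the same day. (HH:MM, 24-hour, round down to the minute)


Start time: 10:08 = 608 minutes from midnight
End time: 14:42 = 882 minutes from midnight
Sum: 608 + 882 = 1490
Midpoint: 1490 / 2 = 745 minutes
Convert: 745 / 60 = 12 hours, 25 minutes
Result: 12:25

12:25


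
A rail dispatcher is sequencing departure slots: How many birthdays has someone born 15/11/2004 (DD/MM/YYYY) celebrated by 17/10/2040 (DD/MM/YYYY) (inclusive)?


Birth: 2004-11-15
Reference: 2040-10-17
Year difference: 2040 - 2004 = 36
Has birthday (11-15) occurred by 10-17? No
Birthday not yet reached this year -> subtract 1
Age in full years: 35

35


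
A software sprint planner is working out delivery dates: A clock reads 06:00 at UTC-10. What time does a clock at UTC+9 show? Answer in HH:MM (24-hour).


Local time: 06:00 at UTC-10 (offset -10h)
Target zone: UTC+9 (offset 9h)
Difference: 9 - (-10) = 19 hours
Calculation: 6 + (19) = 25
Wraparound: (25) mod 24 = 1
Result: 01:00

01:00


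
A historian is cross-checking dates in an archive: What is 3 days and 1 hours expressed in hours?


Days: 3
Extra hours: 1
Hours per day: 24
Days to hours: 3 x 24 = 72
Total: 72 + 1 = 73

73


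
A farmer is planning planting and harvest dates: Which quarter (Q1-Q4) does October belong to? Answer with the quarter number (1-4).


Month: October (month 10)
Q1: January-March (months 1-3)
Q2: April-June (months 4-6)
Q3: July-September (months 7-9)
Q4: October-December (months 10-12)
Month 10 falls in Q4

4


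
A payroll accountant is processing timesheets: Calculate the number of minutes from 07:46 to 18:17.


Start time: 07:46 = 466 minutes from midnight
End time: 18:17 = 1097 minutes from midnight
Difference: 1097 - 466 = 631 minutes
That is 10 hours and 31 minutes

631


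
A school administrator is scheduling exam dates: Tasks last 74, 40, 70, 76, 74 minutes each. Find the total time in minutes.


Durations: 74, 40, 70, 76, 74
Running sum: 74
+ 40 = 114
+ 70 = 184
+ 76 = 260
+ 74 = 334
Total duration: 334 minutes
That is 5 hours and 34 minutes

334


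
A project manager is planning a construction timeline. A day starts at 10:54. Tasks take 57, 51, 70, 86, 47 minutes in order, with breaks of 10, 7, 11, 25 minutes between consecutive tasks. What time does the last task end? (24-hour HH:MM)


Start: 10:54 = 654 min from midnight
  after task 1 (57 min): 11:51
  after break (10 min): 12:01
  after task 2 (51 min): 12:52
  after break (7 min): 12:59
  after task 3 (70 min): 14:09
  after break (11 min): 14:20
  after task 4 (86 min): 15:46
  after break (25 min): 16:11
  after task 5 (47 min): 16:58
Total elapsed: 364 minutes
End time: 16:58

16:58


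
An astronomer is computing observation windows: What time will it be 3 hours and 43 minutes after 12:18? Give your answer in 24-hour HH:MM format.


Start time: 12:18
Adding: 3 hours 43 minutes
Minutes: 18 + 43 = 61
Minute overflow: 61 >= 60, so carry 1 hour, minutes = 1
Hours: 12 + 3 + 1 = 16
Result: 16:01

16:01


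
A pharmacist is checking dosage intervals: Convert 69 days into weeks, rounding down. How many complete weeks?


Total days: 69
Days per week: 7
Division: 69 / 7 = 9 remainder 6
Complete weeks: 9
Remaining days: 6

9


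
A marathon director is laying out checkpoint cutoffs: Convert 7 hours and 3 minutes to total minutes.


Hours: 7
Extra minutes: 3
Minutes per hour: 60
Hours to minutes: 7 x 60 = 420
Total: 420 + 3 = 423

423


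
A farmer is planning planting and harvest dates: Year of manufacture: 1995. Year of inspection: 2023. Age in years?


Birth year: 1995
Current year: 2023
Age = current year - birth year
Age = 2023 - 1995 = 28

28


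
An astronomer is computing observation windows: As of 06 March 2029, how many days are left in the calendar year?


Start: March 06, 2029
End: December 31, 2029
Days left in March: 25
April: 30
May: 31
June: 30
July: 31
... plus remaining months
Sum of remaining months: 275
Total: 25 + 275 = 300

300


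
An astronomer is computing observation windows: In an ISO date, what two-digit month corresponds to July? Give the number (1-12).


Calendar month order:
6. June
7. July <--
8. August
July is month number 7

7


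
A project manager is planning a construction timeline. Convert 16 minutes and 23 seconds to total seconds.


Minutes: 16
Extra seconds: 23
Seconds per minute: 60
Minutes to seconds: 16 x 60 = 960
Total: 960 + 23 = 983

983


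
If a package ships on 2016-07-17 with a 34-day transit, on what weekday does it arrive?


Start: 2016-07-17 (Sunday)
Step 1 - find target date: add 34 days
  2016-07-17 + 34 days = 2016-08-20
Step 2 - day of week:
  34 mod 7 = 6
  Sunday + 6 days -> Saturday
Result: Saturday (2016-08-20)

Saturday


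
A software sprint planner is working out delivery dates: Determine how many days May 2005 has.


Month: May
Year: 2005
May is a 31-day month
Total: 31 days

31


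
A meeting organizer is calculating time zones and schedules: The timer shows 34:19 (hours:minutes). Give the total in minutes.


Hours: 34
Minutes: 19
Convert hours to minutes: 34 x 60 = 2040
Add remaining minutes: 2040 + 19 = 2059

2059


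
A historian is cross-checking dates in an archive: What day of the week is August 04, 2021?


Date: 2021-08-04
January 1, 2021 is a Friday
Day of year: 216
Offset from Jan 1: 215 days
215 mod 7 = 5
Result: Wednesday

Wednesday


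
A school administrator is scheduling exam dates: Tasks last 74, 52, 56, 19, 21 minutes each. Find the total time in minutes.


Durations: 74, 52, 56, 19, 21
Running sum: 74
+ 52 = 126
+ 56 = 182
+ 19 = 201
+ 21 = 222
Total duration: 222 minutes
That is 3 hours and 42 minutes

222


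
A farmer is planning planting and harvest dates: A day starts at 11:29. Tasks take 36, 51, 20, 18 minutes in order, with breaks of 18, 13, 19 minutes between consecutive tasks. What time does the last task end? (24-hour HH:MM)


Start: 11:29 = 689 min from midnight
  after task 1 (36 min): 12:05
  after break (18 min): 12:23
  after task 2 (51 min): 13:14
  after break (13 min): 13:27
  after task 3 (20 min): 13:47
  after break (19 min): 14:06
  after task 4 (18 min): 14:24
Total elapsed: 175 minutes
End time: 14:24

14:24


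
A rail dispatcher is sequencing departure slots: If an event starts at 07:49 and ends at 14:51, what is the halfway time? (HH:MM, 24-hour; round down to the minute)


Start time: 07:49 = 469 minutes from midnight
End time: 14:51 = 891 minutes from midnight
Sum: 469 + 891 = 1360
Midpoint: 1360 / 2 = 680 minutes
Convert: 680 / 60 = 11 hours, 20 minutes
Result: 11:20

11:20


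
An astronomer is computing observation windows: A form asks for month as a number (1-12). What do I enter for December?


Calendar month order:
11. November
12. December <--
December is month number 12

12


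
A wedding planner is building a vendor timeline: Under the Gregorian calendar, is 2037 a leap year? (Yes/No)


Year: 2037
Divisible by 4? 2037 / 4 = 509.25 -> No
Not divisible by 4, so NOT a leap year

No


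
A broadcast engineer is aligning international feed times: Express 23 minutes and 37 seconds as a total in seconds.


Minutes: 23
Seconds: 37
Convert minutes to seconds: 23 x 60 = 1380
Add remaining seconds: 1380 + 37 = 1417

1417


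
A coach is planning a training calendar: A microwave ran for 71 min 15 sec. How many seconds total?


Minutes: 71
Extra seconds: 15
Seconds per minute: 60
Minutes to seconds: 71 x 60 = 4260
Total: 4260 + 15 = 4275

4275


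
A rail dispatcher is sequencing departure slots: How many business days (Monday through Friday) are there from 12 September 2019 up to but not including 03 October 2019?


Start: 2019-09-12 (Thursday)
End (exclusive): 2019-10-03 (Thursday)
Total calendar days: 21
Full weeks: 21 // 7 = 3 -> 15 weekdays
Remaining 0 days starting on Thursday:
Total business days: 15 + 0 = 15

15


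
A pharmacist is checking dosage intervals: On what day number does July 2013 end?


Month: July
Year: 2013
July is a 31-day month
Total: 31 days

31


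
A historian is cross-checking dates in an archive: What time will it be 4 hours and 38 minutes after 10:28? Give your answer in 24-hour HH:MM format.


Start time: 10:28
Adding: 4 hours 38 minutes
Minutes: 28 + 38 = 66
Minute overflow: 66 >= 60, so carry 1 hour, minutes = 6
Hours: 10 + 4 + 1 = 15
Result: 15:06

15:06


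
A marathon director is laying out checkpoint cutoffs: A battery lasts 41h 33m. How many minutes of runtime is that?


Hours: 41
Extra minutes: 33
Minutes per hour: 60
Hours to minutes: 41 x 60 = 2460
Total: 2460 + 33 = 2493

2493


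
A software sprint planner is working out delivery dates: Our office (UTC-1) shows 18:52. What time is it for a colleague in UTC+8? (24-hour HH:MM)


Local time: 18:52 at UTC-1 (offset -1h)
Target zone: UTC+8 (offset 8h)
Difference: 8 - (-1) = 9 hours
Calculation: 18 + (9) = 27
Wraparound: (27) mod 24 = 3
Result: 03:52

03:52


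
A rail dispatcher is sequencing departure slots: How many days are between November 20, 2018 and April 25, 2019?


Start date: 2018-11-20
End date: 2019-04-25
Nov 2018: +11 days
Dec 2018: +31 days
Jan 2019: +31 days
... (3 more months)
Total: 156 days

156


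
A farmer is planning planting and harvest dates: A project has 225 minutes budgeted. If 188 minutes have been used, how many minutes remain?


Total budget: 225 minutes
Time used: 188 minutes
Remaining: 225 - 188 = 37 minutes
Percent used: 83.6%
Percent remaining: 16.4%

37


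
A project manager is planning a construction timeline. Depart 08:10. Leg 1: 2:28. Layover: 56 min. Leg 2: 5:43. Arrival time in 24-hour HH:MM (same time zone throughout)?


Depart: 08:10
Leg 1: +148 min -> 10:38
Layover: +56 min -> 11:34
Leg 2: +343 min -> 17:17
Total travel: 547 minutes = 9h 7m
Arrival: 17:17

17:17


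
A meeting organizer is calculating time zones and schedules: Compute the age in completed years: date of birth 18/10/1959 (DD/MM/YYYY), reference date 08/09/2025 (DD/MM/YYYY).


Birth: 1959-10-18
Reference: 2025-09-08
Year difference: 2025 - 1959 = 66
Has birthday (10-18) occurred by 09-08? No
Birthday not yet reached this year -> subtract 1
Age in full years: 65

65


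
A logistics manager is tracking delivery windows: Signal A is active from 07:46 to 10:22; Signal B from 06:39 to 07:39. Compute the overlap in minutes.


Interval A: [466, 622] minutes from midnight
Interval B: [399, 459] minutes from midnight
Overlap start = max(466, 399) = 466
Overlap end = min(622, 459) = 459
End <= start, so the intervals do not overlap: 0 minutes

0


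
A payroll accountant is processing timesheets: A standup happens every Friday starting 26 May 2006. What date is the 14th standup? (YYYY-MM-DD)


First occurrence: 2006-05-26 (occurrence 1)
Each occurrence is 7 days after the previous.
Occurrence 14 is 13 weeks after the first.
13 weeks = 91 days
2006-05-26 + 91 days = 2006-08-25

2006-08-25


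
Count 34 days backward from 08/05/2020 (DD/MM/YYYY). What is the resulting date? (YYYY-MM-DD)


Start: 2020-05-08
Subtracting 34 days
Days already passed in May: 8
After going back through May: 26 more days to subtract
April 2020 has 30 days, need 26
Result: 2020-04-04

2020-04-04


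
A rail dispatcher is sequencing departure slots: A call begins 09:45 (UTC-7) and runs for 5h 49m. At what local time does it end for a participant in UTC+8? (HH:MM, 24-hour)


Start: 09:45 in UTC-7
Step 1 - add duration:
  minutes: 45 + 49 = 94 (carry 1h)
  hours: 9 + 5 + 1 = 15
  end in UTC-7: 15:34
Step 2 - convert UTC-7 -> UTC+8:
  offset difference: 8 - (-7) = 15 hours
  15 + (15) = 30 -> mod 24 = 6
Result: 06:34 in UTC+8

06:34


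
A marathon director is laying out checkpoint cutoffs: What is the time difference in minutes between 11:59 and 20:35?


Start time: 11:59 = 719 minutes from midnight
End time: 20:35 = 1235 minutes from midnight
Difference: 1235 - 719 = 516 minutes
That is 8 hours and 36 minutes

516


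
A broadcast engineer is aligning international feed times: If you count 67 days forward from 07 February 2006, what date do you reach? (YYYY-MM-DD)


Start: 2006-02-07
Adding 67 days
Days remaining in February: 21
After February: 46 days still to add
March 2006: 31 days, 15 remaining
April 2006 has 30 days, need 15
Result: 2006-04-15

2006-04-15


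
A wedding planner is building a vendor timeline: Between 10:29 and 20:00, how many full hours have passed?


Start: 10:29
End: 20:00
Hour difference: 20 - 10 = 10 hours
Minute difference: 0 - 29 = -29 minutes
Total minutes: 571
Complete hours: 571 / 60 = 9 (remainder 31)

9


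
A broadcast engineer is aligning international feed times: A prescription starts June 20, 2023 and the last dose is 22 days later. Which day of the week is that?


Start: 2023-06-20 (Tuesday)
Step 1 - find target date: add 22 days
  2023-06-20 + 22 days = 2023-07-12
Step 2 - day of week:
  22 mod 7 = 1
  Tuesday + 1 days -> Wednesday
Result: Wednesday (2023-07-12)

Wednesday


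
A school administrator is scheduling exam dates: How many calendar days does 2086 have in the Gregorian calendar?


Year: 2086
Check leap year rules:
Divisible by 4? No
2086 is not a leap year
Days: 365

365


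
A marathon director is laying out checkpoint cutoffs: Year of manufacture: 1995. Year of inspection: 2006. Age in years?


Birth year: 1995
Current year: 2006
Age = current year - birth year
Age = 2006 - 1995 = 11

11


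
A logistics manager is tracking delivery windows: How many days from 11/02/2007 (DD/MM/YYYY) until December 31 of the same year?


Start: February 11, 2007
End: December 31, 2007
Days left in February: 17
March: 31
April: 30
May: 31
June: 30
... plus remaining months
Sum of remaining months: 306
Total: 17 + 306 = 323

323


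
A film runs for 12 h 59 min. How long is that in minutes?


Hours: 12
Minutes: 59
Convert hours to minutes: 12 x 60 = 720
Add remaining minutes: 720 + 59 = 779

779


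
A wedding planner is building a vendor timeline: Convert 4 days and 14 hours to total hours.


Days: 4
Extra hours: 14
Hours per day: 24
Days to hours: 4 x 24 = 96
Total: 96 + 14 = 110

110


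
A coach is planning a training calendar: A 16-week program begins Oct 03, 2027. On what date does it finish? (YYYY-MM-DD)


Start: 2027-10-03
Weeks to add: 16
Convert to days: 16 x 7 = 112 days
Add 112 days to 2027-10-03
Result: 2028-01-23

2028-01-23


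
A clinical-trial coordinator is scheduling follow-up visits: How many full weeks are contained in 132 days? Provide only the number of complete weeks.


Total days: 132
Days per week: 7
Division: 132 / 7 = 18 remainder 6
Complete weeks: 18
Remaining days: 6

18


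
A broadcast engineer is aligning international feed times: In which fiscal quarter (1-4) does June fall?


Month: June (month 6)
Q1: January-March (months 1-3)
Q2: April-June (months 4-6)
Q3: July-September (months 7-9)
Q4: October-December (months 10-12)
Month 6 falls in Q2

2


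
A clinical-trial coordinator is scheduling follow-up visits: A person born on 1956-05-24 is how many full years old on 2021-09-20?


Birth: 1956-05-24
Reference: 2021-09-20
Year difference: 2021 - 1956 = 65
Has birthday (05-24) occurred by 09-20? Yes
Age in full years: 65

65


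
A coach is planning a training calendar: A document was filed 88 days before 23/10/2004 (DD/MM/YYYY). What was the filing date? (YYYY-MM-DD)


Start: 2004-10-23
Subtracting 88 days
Days already passed in October: 23
After going back through October: 65 more days to subtract
September 2004: 30 days, 35 remaining
August 2004: 31 days, 4 remaining
July 2004 has 31 days, need 4
Result: 2004-07-27

2004-07-27


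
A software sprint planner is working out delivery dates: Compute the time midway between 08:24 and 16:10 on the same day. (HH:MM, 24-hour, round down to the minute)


Start time: 08:24 = 504 minutes from midnight
End time: 16:10 = 970 minutes from midnight
Sum: 504 + 970 = 1474
Midpoint: 1474 / 2 = 737 minutes
Convert: 737 / 60 = 12 hours, 17 minutes
Result: 12:17

12:17


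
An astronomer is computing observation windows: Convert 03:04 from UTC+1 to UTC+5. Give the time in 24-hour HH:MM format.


Local time: 03:04 at UTC+1 (offset 1h)
Target zone: UTC+5 (offset 5h)
Difference: 5 - (1) = 4 hours
Calculation: 3 + (4) = 7
Result: 07:04

07:04


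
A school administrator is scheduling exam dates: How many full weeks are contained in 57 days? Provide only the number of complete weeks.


Total days: 57
Days per week: 7
Division: 57 / 7 = 8 remainder 1
Complete weeks: 8
Remaining days: 1

8


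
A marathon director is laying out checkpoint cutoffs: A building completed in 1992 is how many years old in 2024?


Birth year: 1992
Current year: 2024
Age = current year - birth year
Age = 2024 - 1992 = 32

32


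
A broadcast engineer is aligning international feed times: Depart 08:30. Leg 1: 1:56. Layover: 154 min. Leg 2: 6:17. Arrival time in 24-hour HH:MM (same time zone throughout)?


Depart: 08:30
Leg 1: +116 min -> 10:26
Layover: +154 min -> 13:00
Leg 2: +377 min -> 19:17
Total travel: 647 minutes = 10h 47m
Arrival: 19:17

19:17


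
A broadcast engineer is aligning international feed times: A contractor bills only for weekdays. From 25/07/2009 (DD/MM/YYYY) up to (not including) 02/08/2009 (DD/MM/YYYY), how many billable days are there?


Start: 2009-07-25 (Saturday)
End (exclusive): 2009-08-02 (Sunday)
Total calendar days: 8
Full weeks: 8 // 7 = 1 -> 5 weekdays
Remaining 1 days starting on Saturday:
  Sat(-) -> 0 weekdays
Total business days: 5 + 0 = 5

5


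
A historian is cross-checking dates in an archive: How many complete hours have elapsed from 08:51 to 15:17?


Start: 08:51
End: 15:17
Hour difference: 15 - 8 = 7 hours
Minute difference: 17 - 51 = -34 minutes
Total minutes: 386
Complete hours: 386 / 60 = 6 (remainder 26)

6


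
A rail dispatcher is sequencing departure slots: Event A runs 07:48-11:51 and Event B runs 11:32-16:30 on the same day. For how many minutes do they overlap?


Interval A: [468, 711] minutes from midnight
Interval B: [692, 990] minutes from midnight
Overlap start = max(468, 692) = 692
Overlap end = min(711, 990) = 711
Overlap = 711 - 692 = 19 minutes

19


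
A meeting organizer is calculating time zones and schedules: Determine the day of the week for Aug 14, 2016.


Date: 2016-08-14
January 1, 2016 is a Friday
Day of year: 227
Offset from Jan 1: 226 days
226 mod 7 = 2
Result: Sunday

Sunday


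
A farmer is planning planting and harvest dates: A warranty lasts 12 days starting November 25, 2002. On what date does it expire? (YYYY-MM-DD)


Start: 2002-11-25
Adding 12 days
Days remaining in November: 5
After November: 7 days still to add
December 2002 has 31 days, need 7
Result: 2002-12-07

2002-12-07


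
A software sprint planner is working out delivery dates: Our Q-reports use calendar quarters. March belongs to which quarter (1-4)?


Month: March (month 3)
Q1: January-March (months 1-3)
Q2: April-June (months 4-6)
Q3: July-September (months 7-9)
Q4: October-December (months 10-12)
Month 3 falls in Q1

1


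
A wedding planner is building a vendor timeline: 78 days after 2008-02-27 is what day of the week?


Start: 2008-02-27 (Wednesday)
Step 1 - find target date: add 78 days
  2008-02-27 + 78 days = 2008-05-15
Step 2 - day of week:
  78 mod 7 = 1
  Wednesday + 1 days -> Thursday
Result: Thursday (2008-05-15)

Thursday


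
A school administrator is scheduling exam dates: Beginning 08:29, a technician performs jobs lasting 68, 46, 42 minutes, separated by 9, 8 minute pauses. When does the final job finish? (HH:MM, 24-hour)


Start: 08:29 = 509 min from midnight
  after task 1 (68 min): 09:37
  after break (9 min): 09:46
  after task 2 (46 min): 10:32
  after break (8 min): 10:40
  after task 3 (42 min): 11:22
Total elapsed: 173 minutes
End time: 11:22

11:22


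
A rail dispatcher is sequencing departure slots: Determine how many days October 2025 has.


Month: October
Year: 2025
October is a 31-day month
Total: 31 days

31


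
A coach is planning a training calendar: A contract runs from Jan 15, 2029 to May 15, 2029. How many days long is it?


Start date: 2029-01-15
End date: 2029-05-15
Jan 2029: +17 days
Feb 2029: +28 days
Mar 2029: +31 days
Apr 2029: +30 days
May 2029: +14 days
Total: 120 days

120


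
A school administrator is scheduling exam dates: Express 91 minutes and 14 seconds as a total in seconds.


Minutes: 91
Seconds: 14
Convert minutes to seconds: 91 x 60 = 5460
Add remaining seconds: 5460 + 14 = 5474

5474


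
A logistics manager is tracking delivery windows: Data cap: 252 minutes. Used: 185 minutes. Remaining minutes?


Total budget: 252 minutes
Time used: 185 minutes
Remaining: 252 - 185 = 67 minutes
Percent used: 73.4%
Percent remaining: 26.6%

67


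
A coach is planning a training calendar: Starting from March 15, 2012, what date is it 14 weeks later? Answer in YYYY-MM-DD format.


Start: 2012-03-15
Weeks to add: 14
Convert to days: 14 x 7 = 98 days
Add 98 days to 2012-03-15
Result: 2012-06-21

2012-06-21


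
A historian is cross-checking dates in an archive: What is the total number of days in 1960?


Year: 1960
Check leap year rules:
Divisible by 4? Yes
Divisible by 100? No
1960 is a leap year
Days: 366

366


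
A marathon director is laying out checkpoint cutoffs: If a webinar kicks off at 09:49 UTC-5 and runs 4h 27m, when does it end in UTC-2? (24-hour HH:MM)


Start: 09:49 in UTC-5
Step 1 - add duration:
  minutes: 49 + 27 = 76 (carry 1h)
  hours: 9 + 4 + 1 = 14
  end in UTC-5: 14:16
Step 2 - convert UTC-5 -> UTC-2:
  offset difference: -2 - (-5) = 3 hours
  14 + (3) = 17 -> mod 24 = 17
Result: 17:16 in UTC-2

17:16


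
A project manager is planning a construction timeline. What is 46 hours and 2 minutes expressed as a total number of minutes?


Hours: 46
Minutes: 2
Convert hours to minutes: 46 x 60 = 2760
Add remaining minutes: 2760 + 2 = 2762

2762


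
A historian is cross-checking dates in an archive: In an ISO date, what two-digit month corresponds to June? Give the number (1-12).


Calendar month order:
5. May
6. June <--
7. July
June is month number 6

6


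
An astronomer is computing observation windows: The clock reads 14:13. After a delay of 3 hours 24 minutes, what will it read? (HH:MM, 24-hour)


Start time: 14:13
Adding: 3 hours 24 minutes
Minutes: 13 + 24 = 37
Hours: 14 + 3 + 0 = 17
Result: 17:37

17:37


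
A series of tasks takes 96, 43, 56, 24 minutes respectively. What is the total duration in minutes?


Durations: 96, 43, 56, 24
Running sum: 96
+ 43 = 139
+ 56 = 195
+ 24 = 219
Total duration: 219 minutes
That is 3 hours and 39 minutes

219


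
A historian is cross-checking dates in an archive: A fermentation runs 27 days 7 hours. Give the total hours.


Days: 27
Extra hours: 7
Hours per day: 24
Days to hours: 27 x 24 = 648
Total: 648 + 7 = 655

655


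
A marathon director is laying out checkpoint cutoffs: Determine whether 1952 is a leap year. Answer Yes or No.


Year: 1952
Divisible by 4? 1952 / 4 = 488.0 -> Yes
Divisible by 100? 1952 / 100 = 19.52 -> No
Divisible by 4 but not 100, so it IS a leap year

Yes


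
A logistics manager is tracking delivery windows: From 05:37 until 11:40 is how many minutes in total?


Start time: 05:37 = 337 minutes from midnight
End time: 11:40 = 700 minutes from midnight
Difference: 700 - 337 = 363 minutes
That is 6 hours and 3 minutes

363


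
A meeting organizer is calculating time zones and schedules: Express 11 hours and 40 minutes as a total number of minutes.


Hours: 11
Extra minutes: 40
Minutes per hour: 60
Hours to minutes: 11 x 60 = 660
Total: 660 + 40 = 700

700


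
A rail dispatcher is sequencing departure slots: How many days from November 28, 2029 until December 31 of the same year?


Start: November 28, 2029
End: December 31, 2029
Days left in November: 2
December: 31
Sum of remaining months: 31
Total: 2 + 31 = 33

33


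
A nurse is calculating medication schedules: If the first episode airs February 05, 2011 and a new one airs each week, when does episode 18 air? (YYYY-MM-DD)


First occurrence: 2011-02-05 (occurrence 1)
Each occurrence is 7 days after the previous.
Occurrence 18 is 17 weeks after the first.
17 weeks = 119 days
2011-02-05 + 119 days = 2011-06-04

2011-06-04


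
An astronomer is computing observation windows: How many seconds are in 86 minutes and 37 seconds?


Minutes: 86
Extra seconds: 37
Seconds per minute: 60
Minutes to seconds: 86 x 60 = 5160
Total: 5160 + 37 = 5197

5197


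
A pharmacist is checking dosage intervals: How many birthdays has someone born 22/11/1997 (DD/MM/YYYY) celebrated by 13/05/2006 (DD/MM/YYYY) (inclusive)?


Birth: 1997-11-22
Reference: 2006-05-13
Year difference: 2006 - 1997 = 9
Has birthday (11-22) occurred by 05-13? No
Birthday not yet reached this year -> subtract 1
Age in full years: 8

8


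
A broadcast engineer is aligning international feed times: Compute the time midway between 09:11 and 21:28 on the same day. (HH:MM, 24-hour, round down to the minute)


Start time: 09:11 = 551 minutes from midnight
End time: 21:28 = 1288 minutes from midnight
Sum: 551 + 1288 = 1839
Midpoint: 1839 / 2 = 919 minutes
Convert: 919 / 60 = 15 hours, 19 minutes
Result: 15:19

15:19


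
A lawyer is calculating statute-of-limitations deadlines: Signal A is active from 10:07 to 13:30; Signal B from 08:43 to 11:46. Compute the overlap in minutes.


Interval A: [607, 810] minutes from midnight
Interval B: [523, 706] minutes from midnight
Overlap start = max(607, 523) = 607
Overlap end = min(810, 706) = 706
Overlap = 706 - 607 = 99 minutes

99


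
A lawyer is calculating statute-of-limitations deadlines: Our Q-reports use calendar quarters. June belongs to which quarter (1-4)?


Month: June (month 6)
Q1: January-March (months 1-3)
Q2: April-June (months 4-6)
Q3: July-September (months 7-9)
Q4: October-December (months 10-12)
Month 6 falls in Q2

2


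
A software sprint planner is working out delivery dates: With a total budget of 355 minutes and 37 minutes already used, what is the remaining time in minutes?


Total budget: 355 minutes
Time used: 37 minutes
Remaining: 355 - 37 = 318 minutes
Percent used: 10.4%
Percent remaining: 89.6%

318
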